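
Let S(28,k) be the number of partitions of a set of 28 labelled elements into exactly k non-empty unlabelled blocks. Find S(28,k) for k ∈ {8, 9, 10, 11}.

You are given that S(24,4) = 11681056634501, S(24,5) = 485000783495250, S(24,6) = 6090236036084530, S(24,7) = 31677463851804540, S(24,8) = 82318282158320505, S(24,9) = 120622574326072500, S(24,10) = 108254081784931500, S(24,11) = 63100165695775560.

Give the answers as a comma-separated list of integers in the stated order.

row 25: T[25][5]=5·485000783495250+11681056634501=2436684974110751  T[25][6]=6·6090236036084530+485000783495250=37026417000002430  T[25][7]=7·31677463851804540+6090236036084530=227832482998716310  T[25][8]=8·82318282158320505+31677463851804540=690223721118368580  T[25][9]=9·120622574326072500+82318282158320505=1167921451092973005  T[25][10]=10·108254081784931500+120622574326072500=1203163392175387500  T[25][11]=11·63100165695775560+108254081784931500=802355904438462660
row 26: T[26][6]=6·37026417000002430+2436684974110751=224595186974125331  T[26][7]=7·227832482998716310+37026417000002430=1631853797991016600  T[26][8]=8·690223721118368580+227832482998716310=5749622251945664950  T[26][9]=9·1167921451092973005+690223721118368580=11201516780955125625  T[26][10]=10·1203163392175387500+1167921451092973005=13199555372846848005  T[26][11]=11·802355904438462660+1203163392175387500=10029078340998476760
row 27: T[27][7]=7·1631853797991016600+224595186974125331=11647571772911241531  T[27][8]=8·5749622251945664950+1631853797991016600=47628831813556336200  T[27][9]=9·11201516780955125625+5749622251945664950=106563273280541795575  T[27][10]=10·13199555372846848005+11201516780955125625=143197070509423605675  T[27][11]=11·10029078340998476760+13199555372846848005=123519417123830092365
row 28: T[28][8]=8·47628831813556336200+11647571772911241531=392678226281361931131  T[28][9]=9·106563273280541795575+47628831813556336200=1006698291338432496375  T[28][10]=10·143197070509423605675+106563273280541795575=1538533978374777852325  T[28][11]=11·123519417123830092365+143197070509423605675=1501910658871554621690
Read S(28,8) = 392678226281361931131, S(28,9) = 1006698291338432496375, S(28,10) = 1538533978374777852325, S(28,11) = 1501910658871554621690.

392678226281361931131, 1006698291338432496375, 1538533978374777852325, 1501910658871554621690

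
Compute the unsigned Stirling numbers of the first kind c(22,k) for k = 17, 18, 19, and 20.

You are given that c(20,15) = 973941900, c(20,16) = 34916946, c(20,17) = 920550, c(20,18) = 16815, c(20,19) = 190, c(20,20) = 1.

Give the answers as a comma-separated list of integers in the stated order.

2792167686, 79721796, 1689765, 25025

@21  (21,16):34916946·20+973941900→1672280820, (21,17):920550·20+34916946→53327946, (21,18):16815·20+920550→1256850, (21,19):190·20+16815→20615, (21,20):1·20+190→210
@22  (22,17):53327946·21+1672280820→2792167686, (22,18):1256850·21+53327946→79721796, (22,19):20615·21+1256850→1689765, (22,20):210·21+20615→25025
Read c(22,17) = 2792167686, c(22,18) = 79721796, c(22,19) = 1689765, c(22,20) = 25025.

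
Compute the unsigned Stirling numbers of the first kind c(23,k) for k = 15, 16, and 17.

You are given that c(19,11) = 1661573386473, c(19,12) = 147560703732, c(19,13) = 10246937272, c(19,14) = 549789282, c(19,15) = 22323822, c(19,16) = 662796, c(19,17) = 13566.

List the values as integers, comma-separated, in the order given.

[20] T[20,12]:19*147560703732+1661573386473=4465226757381 · T[20,13]:19*10246937272+147560703732=342252511900 · T[20,14]:19*549789282+10246937272=20692933630 · T[20,15]:19*22323822+549789282=973941900 · T[20,16]:19*662796+22323822=34916946 · T[20,17]:19*13566+662796=920550
[21] T[21,13]:20*342252511900+4465226757381=11310276995381 · T[21,14]:20*20692933630+342252511900=756111184500 · T[21,15]:20*973941900+20692933630=40171771630 · T[21,16]:20*34916946+973941900=1672280820 · T[21,17]:20*920550+34916946=53327946
[22] T[22,14]:21*756111184500+11310276995381=27188611869881 · T[22,15]:21*40171771630+756111184500=1599718388730 · T[22,16]:21*1672280820+40171771630=75289668850 · T[22,17]:21*53327946+1672280820=2792167686
[23] T[23,15]:22*1599718388730+27188611869881=62382416421941 · T[23,16]:22*75289668850+1599718388730=3256091103430 · T[23,17]:22*2792167686+75289668850=136717357942
Read c(23,15) = 62382416421941, c(23,16) = 3256091103430, c(23,17) = 136717357942.

62382416421941, 3256091103430, 136717357942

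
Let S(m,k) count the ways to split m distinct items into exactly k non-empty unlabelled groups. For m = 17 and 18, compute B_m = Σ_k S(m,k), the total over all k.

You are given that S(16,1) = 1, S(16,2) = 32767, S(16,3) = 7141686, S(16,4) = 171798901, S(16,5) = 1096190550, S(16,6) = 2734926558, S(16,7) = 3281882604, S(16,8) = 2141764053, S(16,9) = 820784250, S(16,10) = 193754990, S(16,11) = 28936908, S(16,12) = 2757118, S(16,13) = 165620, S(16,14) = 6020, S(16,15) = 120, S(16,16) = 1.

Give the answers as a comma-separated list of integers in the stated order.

row 17: T[17][1]=1·1+0=1  T[17][2]=2·32767+1=65535  T[17][3]=3·7141686+32767=21457825  T[17][4]=4·171798901+7141686=694337290  T[17][5]=5·1096190550+171798901=5652751651  T[17][6]=6·2734926558+1096190550=17505749898  T[17][7]=7·3281882604+2734926558=25708104786  T[17][8]=8·2141764053+3281882604=20415995028  T[17][9]=9·820784250+2141764053=9528822303  T[17][10]=10·193754990+820784250=2758334150  T[17][11]=11·28936908+193754990=512060978  T[17][12]=12·2757118+28936908=62022324  T[17][13]=13·165620+2757118=4910178  T[17][14]=14·6020+165620=249900  T[17][15]=15·120+6020=7820  T[17][16]=16·1+120=136  T[17][17]=17·0+1=1
row 18: T[18][1]=1·1+0=1  T[18][2]=2·65535+1=131071  T[18][3]=3·21457825+65535=64439010  T[18][4]=4·694337290+21457825=2798806985  T[18][5]=5·5652751651+694337290=28958095545  T[18][6]=6·17505749898+5652751651=110687251039  T[18][7]=7·25708104786+17505749898=197462483400  T[18][8]=8·20415995028+25708104786=189036065010  T[18][9]=9·9528822303+20415995028=106175395755  T[18][10]=10·2758334150+9528822303=37112163803  T[18][11]=11·512060978+2758334150=8391004908  T[18][12]=12·62022324+512060978=1256328866  T[18][13]=13·4910178+62022324=125854638  T[18][14]=14·249900+4910178=8408778  T[18][15]=15·7820+249900=367200  T[18][16]=16·136+7820=9996  T[18][17]=17·1+136=153  T[18][18]=18·0+1=1
B_17 = ΣS(17,k) = 1+65535+21457825+694337290+5652751651+17505749898+25708104786+20415995028+9528822303+2758334150+512060978+62022324+4910178+249900+7820+136+1 = 82864869804
B_18 = ΣS(18,k) = 1+131071+64439010+2798806985+28958095545+110687251039+197462483400+189036065010+106175395755+37112163803+8391004908+1256328866+125854638+8408778+367200+9996+153+1 = 682076806159

82864869804, 682076806159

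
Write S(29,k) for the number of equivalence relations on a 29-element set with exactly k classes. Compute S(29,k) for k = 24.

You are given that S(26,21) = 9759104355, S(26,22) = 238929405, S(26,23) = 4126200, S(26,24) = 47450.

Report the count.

row 27: T[27][22]=22·238929405+9759104355=15015551265  T[27][23]=23·4126200+238929405=333832005  T[27][24]=24·47450+4126200=5265000
row 28: T[28][23]=23·333832005+15015551265=22693687380  T[28][24]=24·5265000+333832005=460192005
row 29: T[29][24]=24·460192005+22693687380=33738295500
Read S(29,24) = 33738295500.

33738295500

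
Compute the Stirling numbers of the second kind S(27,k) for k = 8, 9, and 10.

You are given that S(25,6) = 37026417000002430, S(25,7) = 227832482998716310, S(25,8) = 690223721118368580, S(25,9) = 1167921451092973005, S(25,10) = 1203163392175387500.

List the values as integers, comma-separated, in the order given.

r26: T_26,7=7×227832482998716310+37026417000002430=1631853797991016600; T_26,8=8×690223721118368580+227832482998716310=5749622251945664950; T_26,9=9×1167921451092973005+690223721118368580=11201516780955125625; T_26,10=10×1203163392175387500+1167921451092973005=13199555372846848005
r27: T_27,8=8×5749622251945664950+1631853797991016600=47628831813556336200; T_27,9=9×11201516780955125625+5749622251945664950=106563273280541795575; T_27,10=10×13199555372846848005+11201516780955125625=143197070509423605675
Read S(27,8) = 47628831813556336200, S(27,9) = 106563273280541795575, S(27,10) = 143197070509423605675.

47628831813556336200, 106563273280541795575, 143197070509423605675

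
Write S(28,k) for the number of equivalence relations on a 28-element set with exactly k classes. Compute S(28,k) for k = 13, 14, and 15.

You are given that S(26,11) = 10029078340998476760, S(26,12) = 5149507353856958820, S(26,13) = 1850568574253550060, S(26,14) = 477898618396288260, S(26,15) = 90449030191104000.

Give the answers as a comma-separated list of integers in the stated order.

451512851236272407400, 148782988064375309400, 36060660300744309600

r27: T_27,12=12×5149507353856958820+10029078340998476760=71823166587281982600; T_27,13=13×1850568574253550060+5149507353856958820=29206898819153109600; T_27,14=14×477898618396288260+1850568574253550060=8541149231801585700; T_27,15=15×90449030191104000+477898618396288260=1834634071262848260
r28: T_28,13=13×29206898819153109600+71823166587281982600=451512851236272407400; T_28,14=14×8541149231801585700+29206898819153109600=148782988064375309400; T_28,15=15×1834634071262848260+8541149231801585700=36060660300744309600
Read S(28,13) = 451512851236272407400, S(28,14) = 148782988064375309400, S(28,15) = 36060660300744309600.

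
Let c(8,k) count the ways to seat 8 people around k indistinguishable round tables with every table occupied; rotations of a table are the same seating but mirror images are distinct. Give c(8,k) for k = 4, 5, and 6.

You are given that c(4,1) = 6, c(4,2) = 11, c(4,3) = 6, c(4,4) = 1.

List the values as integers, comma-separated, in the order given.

6769, 1960, 322

i=5: T(5,1)=0+4·6=24 | T(5,2)=6+4·11=50 | T(5,3)=11+4·6=35 | T(5,4)=6+4·1=10 | T(5,5)=1+4·0=1
i=6: T(6,2)=24+5·50=274 | T(6,3)=50+5·35=225 | T(6,4)=35+5·10=85 | T(6,5)=10+5·1=15 | T(6,6)=1+5·0=1
i=7: T(7,3)=274+6·225=1624 | T(7,4)=225+6·85=735 | T(7,5)=85+6·15=175 | T(7,6)=15+6·1=21
i=8: T(8,4)=1624+7·735=6769 | T(8,5)=735+7·175=1960 | T(8,6)=175+7·21=322
Read c(8,4) = 6769, c(8,5) = 1960, c(8,6) = 322.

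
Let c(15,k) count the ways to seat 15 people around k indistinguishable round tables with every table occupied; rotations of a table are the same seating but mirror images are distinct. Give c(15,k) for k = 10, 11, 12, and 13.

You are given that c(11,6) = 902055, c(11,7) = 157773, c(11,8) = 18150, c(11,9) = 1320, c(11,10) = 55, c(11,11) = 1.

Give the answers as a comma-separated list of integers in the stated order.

37312275, 2749747, 143325, 5005

row 12: T[12][7]=11·157773+902055=2637558  T[12][8]=11·18150+157773=357423  T[12][9]=11·1320+18150=32670  T[12][10]=11·55+1320=1925  T[12][11]=11·1+55=66  T[12][12]=11·0+1=1
row 13: T[13][8]=12·357423+2637558=6926634  T[13][9]=12·32670+357423=749463  T[13][10]=12·1925+32670=55770  T[13][11]=12·66+1925=2717  T[13][12]=12·1+66=78  T[13][13]=12·0+1=1
row 14: T[14][9]=13·749463+6926634=16669653  T[14][10]=13·55770+749463=1474473  T[14][11]=13·2717+55770=91091  T[14][12]=13·78+2717=3731  T[14][13]=13·1+78=91
row 15: T[15][10]=14·1474473+16669653=37312275  T[15][11]=14·91091+1474473=2749747  T[15][12]=14·3731+91091=143325  T[15][13]=14·91+3731=5005
Read c(15,10) = 37312275, c(15,11) = 2749747, c(15,12) = 143325, c(15,13) = 5005.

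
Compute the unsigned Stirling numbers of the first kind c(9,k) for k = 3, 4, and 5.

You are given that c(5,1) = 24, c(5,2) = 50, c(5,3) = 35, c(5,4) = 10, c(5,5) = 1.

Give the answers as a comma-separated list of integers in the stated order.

row 6: T[6][1]=5·24+0=120  T[6][2]=5·50+24=274  T[6][3]=5·35+50=225  T[6][4]=5·10+35=85  T[6][5]=5·1+10=15
row 7: T[7][1]=6·120+0=720  T[7][2]=6·274+120=1764  T[7][3]=6·225+274=1624  T[7][4]=6·85+225=735  T[7][5]=6·15+85=175
row 8: T[8][2]=7·1764+720=13068  T[8][3]=7·1624+1764=13132  T[8][4]=7·735+1624=6769  T[8][5]=7·175+735=1960
row 9: T[9][3]=8·13132+13068=118124  T[9][4]=8·6769+13132=67284  T[9][5]=8·1960+6769=22449
Read c(9,3) = 118124, c(9,4) = 67284, c(9,5) = 22449.

118124, 67284, 22449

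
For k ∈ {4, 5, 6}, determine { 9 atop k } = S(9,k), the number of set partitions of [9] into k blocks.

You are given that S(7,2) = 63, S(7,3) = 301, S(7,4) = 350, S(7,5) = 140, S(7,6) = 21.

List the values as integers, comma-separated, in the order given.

[8] T[8,3]:3*301+63=966 · T[8,4]:4*350+301=1701 · T[8,5]:5*140+350=1050 · T[8,6]:6*21+140=266
[9] T[9,4]:4*1701+966=7770 · T[9,5]:5*1050+1701=6951 · T[9,6]:6*266+1050=2646
Read S(9,4) = 7770, S(9,5) = 6951, S(9,6) = 2646.

7770, 6951, 2646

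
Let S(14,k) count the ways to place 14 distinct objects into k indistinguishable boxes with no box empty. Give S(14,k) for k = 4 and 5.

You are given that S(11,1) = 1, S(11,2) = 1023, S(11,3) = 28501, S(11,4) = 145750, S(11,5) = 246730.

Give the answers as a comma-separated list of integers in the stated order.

@12  (12,2):1023·2+1→2047, (12,3):28501·3+1023→86526, (12,4):145750·4+28501→611501, (12,5):246730·5+145750→1379400
@13  (13,3):86526·3+2047→261625, (13,4):611501·4+86526→2532530, (13,5):1379400·5+611501→7508501
@14  (14,4):2532530·4+261625→10391745, (14,5):7508501·5+2532530→40075035
Read S(14,4) = 10391745, S(14,5) = 40075035.

10391745, 40075035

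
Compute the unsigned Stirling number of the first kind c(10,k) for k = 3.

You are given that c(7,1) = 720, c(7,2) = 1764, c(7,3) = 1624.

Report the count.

i=8: T(8,1)=0+7·720=5040 | T(8,2)=720+7·1764=13068 | T(8,3)=1764+7·1624=13132
i=9: T(9,2)=5040+8·13068=109584 | T(9,3)=13068+8·13132=118124
i=10: T(10,3)=109584+9·118124=1172700
Read c(10,3) = 1172700.

1172700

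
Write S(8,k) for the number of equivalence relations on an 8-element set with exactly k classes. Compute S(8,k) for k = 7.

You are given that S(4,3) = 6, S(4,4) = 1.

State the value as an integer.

i=5: T(5,4)=6+4·1=10 | T(5,5)=1+5·0=1
i=6: T(6,5)=10+5·1=15 | T(6,6)=1+6·0=1
i=7: T(7,6)=15+6·1=21 | T(7,7)=1+7·0=1
i=8: T(8,7)=21+7·1=28
Read S(8,7) = 28.

28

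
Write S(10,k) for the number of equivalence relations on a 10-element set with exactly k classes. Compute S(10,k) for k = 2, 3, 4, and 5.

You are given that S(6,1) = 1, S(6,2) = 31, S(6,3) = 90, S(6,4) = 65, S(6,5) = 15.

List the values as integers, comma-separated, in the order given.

511, 9330, 34105, 42525

row 7: T[7][1]=1·1+0=1  T[7][2]=2·31+1=63  T[7][3]=3·90+31=301  T[7][4]=4·65+90=350  T[7][5]=5·15+65=140
row 8: T[8][1]=1·1+0=1  T[8][2]=2·63+1=127  T[8][3]=3·301+63=966  T[8][4]=4·350+301=1701  T[8][5]=5·140+350=1050
row 9: T[9][1]=1·1+0=1  T[9][2]=2·127+1=255  T[9][3]=3·966+127=3025  T[9][4]=4·1701+966=7770  T[9][5]=5·1050+1701=6951
row 10: T[10][2]=2·255+1=511  T[10][3]=3·3025+255=9330  T[10][4]=4·7770+3025=34105  T[10][5]=5·6951+7770=42525
Read S(10,2) = 511, S(10,3) = 9330, S(10,4) = 34105, S(10,5) = 42525.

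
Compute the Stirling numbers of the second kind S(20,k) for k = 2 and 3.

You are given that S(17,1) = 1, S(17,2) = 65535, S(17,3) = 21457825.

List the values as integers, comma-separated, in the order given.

524287, 580606446

[18] T[18,1]:1*1+0=1 · T[18,2]:2*65535+1=131071 · T[18,3]:3*21457825+65535=64439010
[19] T[19,1]:1*1+0=1 · T[19,2]:2*131071+1=262143 · T[19,3]:3*64439010+131071=193448101
[20] T[20,2]:2*262143+1=524287 · T[20,3]:3*193448101+262143=580606446
Read S(20,2) = 524287, S(20,3) = 580606446.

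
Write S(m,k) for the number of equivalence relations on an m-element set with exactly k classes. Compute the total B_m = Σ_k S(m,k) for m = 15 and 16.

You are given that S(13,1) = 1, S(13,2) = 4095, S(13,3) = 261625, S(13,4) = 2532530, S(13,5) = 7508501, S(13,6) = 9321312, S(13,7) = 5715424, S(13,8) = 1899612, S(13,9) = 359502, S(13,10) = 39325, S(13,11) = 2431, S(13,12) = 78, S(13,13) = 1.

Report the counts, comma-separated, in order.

1382958545, 10480142147

row 14: T[14][1]=1·1+0=1  T[14][2]=2·4095+1=8191  T[14][3]=3·261625+4095=788970  T[14][4]=4·2532530+261625=10391745  T[14][5]=5·7508501+2532530=40075035  T[14][6]=6·9321312+7508501=63436373  T[14][7]=7·5715424+9321312=49329280  T[14][8]=8·1899612+5715424=20912320  T[14][9]=9·359502+1899612=5135130  T[14][10]=10·39325+359502=752752  T[14][11]=11·2431+39325=66066  T[14][12]=12·78+2431=3367  T[14][13]=13·1+78=91  T[14][14]=14·0+1=1
row 15: T[15][1]=1·1+0=1  T[15][2]=2·8191+1=16383  T[15][3]=3·788970+8191=2375101  T[15][4]=4·10391745+788970=42355950  T[15][5]=5·40075035+10391745=210766920  T[15][6]=6·63436373+40075035=420693273  T[15][7]=7·49329280+63436373=408741333  T[15][8]=8·20912320+49329280=216627840  T[15][9]=9·5135130+20912320=67128490  T[15][10]=10·752752+5135130=12662650  T[15][11]=11·66066+752752=1479478  T[15][12]=12·3367+66066=106470  T[15][13]=13·91+3367=4550  T[15][14]=14·1+91=105  T[15][15]=15·0+1=1
row 16: T[16][1]=1·1+0=1  T[16][2]=2·16383+1=32767  T[16][3]=3·2375101+16383=7141686  T[16][4]=4·42355950+2375101=171798901  T[16][5]=5·210766920+42355950=1096190550  T[16][6]=6·420693273+210766920=2734926558  T[16][7]=7·408741333+420693273=3281882604  T[16][8]=8·216627840+408741333=2141764053  T[16][9]=9·67128490+216627840=820784250  T[16][10]=10·12662650+67128490=193754990  T[16][11]=11·1479478+12662650=28936908  T[16][12]=12·106470+1479478=2757118  T[16][13]=13·4550+106470=165620  T[16][14]=14·105+4550=6020  T[16][15]=15·1+105=120  T[16][16]=16·0+1=1
B_15 = ΣS(15,k) = 1+16383+2375101+42355950+210766920+420693273+408741333+216627840+67128490+12662650+1479478+106470+4550+105+1 = 1382958545
B_16 = ΣS(16,k) = 1+32767+7141686+171798901+1096190550+2734926558+3281882604+2141764053+820784250+193754990+28936908+2757118+165620+6020+120+1 = 10480142147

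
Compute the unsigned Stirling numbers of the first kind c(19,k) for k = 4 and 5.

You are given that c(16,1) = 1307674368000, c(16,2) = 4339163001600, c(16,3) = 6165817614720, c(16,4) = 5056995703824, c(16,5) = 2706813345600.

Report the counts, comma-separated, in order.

r17: T_17,2=16×4339163001600+1307674368000=70734282393600; T_17,3=16×6165817614720+4339163001600=102992244837120; T_17,4=16×5056995703824+6165817614720=87077748875904; T_17,5=16×2706813345600+5056995703824=48366009233424
r18: T_18,3=17×102992244837120+70734282393600=1821602444624640; T_18,4=17×87077748875904+102992244837120=1583313975727488; T_18,5=17×48366009233424+87077748875904=909299905844112
r19: T_19,4=18×1583313975727488+1821602444624640=30321254007719424; T_19,5=18×909299905844112+1583313975727488=17950712280921504
Read c(19,4) = 30321254007719424, c(19,5) = 17950712280921504.

30321254007719424, 17950712280921504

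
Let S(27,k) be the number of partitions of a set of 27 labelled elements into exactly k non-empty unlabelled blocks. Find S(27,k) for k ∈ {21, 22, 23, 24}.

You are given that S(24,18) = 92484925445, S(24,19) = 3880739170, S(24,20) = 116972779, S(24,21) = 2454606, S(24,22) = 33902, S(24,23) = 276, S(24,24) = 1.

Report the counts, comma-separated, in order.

row 25: T[25][19]=19·3880739170+92484925445=166218969675  T[25][20]=20·116972779+3880739170=6220194750  T[25][21]=21·2454606+116972779=168519505  T[25][22]=22·33902+2454606=3200450  T[25][23]=23·276+33902=40250  T[25][24]=24·1+276=300
row 26: T[26][20]=20·6220194750+166218969675=290622864675  T[26][21]=21·168519505+6220194750=9759104355  T[26][22]=22·3200450+168519505=238929405  T[26][23]=23·40250+3200450=4126200  T[26][24]=24·300+40250=47450
row 27: T[27][21]=21·9759104355+290622864675=495564056130  T[27][22]=22·238929405+9759104355=15015551265  T[27][23]=23·4126200+238929405=333832005  T[27][24]=24·47450+4126200=5265000
Read S(27,21) = 495564056130, S(27,22) = 15015551265, S(27,23) = 333832005, S(27,24) = 5265000.

495564056130, 15015551265, 333832005, 5265000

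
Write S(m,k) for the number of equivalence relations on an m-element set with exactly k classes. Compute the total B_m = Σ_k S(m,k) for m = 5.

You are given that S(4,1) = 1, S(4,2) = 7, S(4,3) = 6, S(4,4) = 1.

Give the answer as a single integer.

52

[5] T[5,1]:1*1+0=1 · T[5,2]:2*7+1=15 · T[5,3]:3*6+7=25 · T[5,4]:4*1+6=10 · T[5,5]:5*0+1=1
B_5 = ΣS(5,k) = 1+15+25+10+1 = 52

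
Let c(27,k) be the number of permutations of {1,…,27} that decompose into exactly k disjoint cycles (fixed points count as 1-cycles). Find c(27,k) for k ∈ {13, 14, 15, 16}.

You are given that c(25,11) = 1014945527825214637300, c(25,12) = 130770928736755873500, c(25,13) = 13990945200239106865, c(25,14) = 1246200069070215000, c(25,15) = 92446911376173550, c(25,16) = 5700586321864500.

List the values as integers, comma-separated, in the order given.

16778377273555183648050, 1654339178844590073615, 137637641117332879365, 9666373658466991050

r26: T_26,12=25×130770928736755873500+1014945527825214637300=4284218746244111474800; T_26,13=25×13990945200239106865+130770928736755873500=480544558742733545125; T_26,14=25×1246200069070215000+13990945200239106865=45145946926994481865; T_26,15=25×92446911376173550+1246200069070215000=3557372853474553750; T_26,16=25×5700586321864500+92446911376173550=234961569422786050
r27: T_27,13=26×480544558742733545125+4284218746244111474800=16778377273555183648050; T_27,14=26×45145946926994481865+480544558742733545125=1654339178844590073615; T_27,15=26×3557372853474553750+45145946926994481865=137637641117332879365; T_27,16=26×234961569422786050+3557372853474553750=9666373658466991050
Read c(27,13) = 16778377273555183648050, c(27,14) = 1654339178844590073615, c(27,15) = 137637641117332879365, c(27,16) = 9666373658466991050.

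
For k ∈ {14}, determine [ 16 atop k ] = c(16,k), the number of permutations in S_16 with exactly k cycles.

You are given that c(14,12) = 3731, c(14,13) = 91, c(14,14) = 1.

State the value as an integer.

6580

[15] T[15,13]:14*91+3731=5005 · T[15,14]:14*1+91=105
[16] T[16,14]:15*105+5005=6580
Read c(16,14) = 6580.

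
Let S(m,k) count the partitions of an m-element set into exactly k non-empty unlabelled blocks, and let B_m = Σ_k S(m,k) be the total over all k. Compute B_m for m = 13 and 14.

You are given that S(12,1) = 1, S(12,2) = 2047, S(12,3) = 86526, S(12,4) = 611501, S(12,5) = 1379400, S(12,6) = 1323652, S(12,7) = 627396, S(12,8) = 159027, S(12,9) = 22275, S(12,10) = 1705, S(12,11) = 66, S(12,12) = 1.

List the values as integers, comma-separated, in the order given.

r13: T_13,1=1×1+0=1; T_13,2=2×2047+1=4095; T_13,3=3×86526+2047=261625; T_13,4=4×611501+86526=2532530; T_13,5=5×1379400+611501=7508501; T_13,6=6×1323652+1379400=9321312; T_13,7=7×627396+1323652=5715424; T_13,8=8×159027+627396=1899612; T_13,9=9×22275+159027=359502; T_13,10=10×1705+22275=39325; T_13,11=11×66+1705=2431; T_13,12=12×1+66=78; T_13,13=13×0+1=1
r14: T_14,1=1×1+0=1; T_14,2=2×4095+1=8191; T_14,3=3×261625+4095=788970; T_14,4=4×2532530+261625=10391745; T_14,5=5×7508501+2532530=40075035; T_14,6=6×9321312+7508501=63436373; T_14,7=7×5715424+9321312=49329280; T_14,8=8×1899612+5715424=20912320; T_14,9=9×359502+1899612=5135130; T_14,10=10×39325+359502=752752; T_14,11=11×2431+39325=66066; T_14,12=12×78+2431=3367; T_14,13=13×1+78=91; T_14,14=14×0+1=1
B_13 = ΣS(13,k) = 1+4095+261625+2532530+7508501+9321312+5715424+1899612+359502+39325+2431+78+1 = 27644437
B_14 = ΣS(14,k) = 1+8191+788970+10391745+40075035+63436373+49329280+20912320+5135130+752752+66066+3367+91+1 = 190899322

27644437, 190899322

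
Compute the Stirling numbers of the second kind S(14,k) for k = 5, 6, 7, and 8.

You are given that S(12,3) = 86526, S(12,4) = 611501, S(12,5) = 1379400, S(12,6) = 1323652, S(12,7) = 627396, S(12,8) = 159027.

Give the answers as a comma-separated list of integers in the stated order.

[13] T[13,4]:4*611501+86526=2532530 · T[13,5]:5*1379400+611501=7508501 · T[13,6]:6*1323652+1379400=9321312 · T[13,7]:7*627396+1323652=5715424 · T[13,8]:8*159027+627396=1899612
[14] T[14,5]:5*7508501+2532530=40075035 · T[14,6]:6*9321312+7508501=63436373 · T[14,7]:7*5715424+9321312=49329280 · T[14,8]:8*1899612+5715424=20912320
Read S(14,5) = 40075035, S(14,6) = 63436373, S(14,7) = 49329280, S(14,8) = 20912320.

40075035, 63436373, 49329280, 20912320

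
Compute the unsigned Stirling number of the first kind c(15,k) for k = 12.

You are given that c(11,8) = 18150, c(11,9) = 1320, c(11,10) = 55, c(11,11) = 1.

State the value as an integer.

r12: T_12,9=11×1320+18150=32670; T_12,10=11×55+1320=1925; T_12,11=11×1+55=66; T_12,12=11×0+1=1
r13: T_13,10=12×1925+32670=55770; T_13,11=12×66+1925=2717; T_13,12=12×1+66=78
r14: T_14,11=13×2717+55770=91091; T_14,12=13×78+2717=3731
r15: T_15,12=14×3731+91091=143325
Read c(15,12) = 143325.

143325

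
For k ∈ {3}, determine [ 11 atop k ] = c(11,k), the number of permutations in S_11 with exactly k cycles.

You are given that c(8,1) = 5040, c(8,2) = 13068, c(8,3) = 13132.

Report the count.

[9] T[9,1]:8*5040+0=40320 · T[9,2]:8*13068+5040=109584 · T[9,3]:8*13132+13068=118124
[10] T[10,2]:9*109584+40320=1026576 · T[10,3]:9*118124+109584=1172700
[11] T[11,3]:10*1172700+1026576=12753576
Read c(11,3) = 12753576.

12753576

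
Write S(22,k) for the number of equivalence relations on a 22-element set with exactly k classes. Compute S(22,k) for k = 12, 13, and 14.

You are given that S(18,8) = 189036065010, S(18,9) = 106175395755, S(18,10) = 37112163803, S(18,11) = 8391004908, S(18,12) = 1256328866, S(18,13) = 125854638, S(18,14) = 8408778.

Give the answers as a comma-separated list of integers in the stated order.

108823356051137, 22496861868481, 3295165281331

row 19: T[19][9]=9·106175395755+189036065010=1144614626805  T[19][10]=10·37112163803+106175395755=477297033785  T[19][11]=11·8391004908+37112163803=129413217791  T[19][12]=12·1256328866+8391004908=23466951300  T[19][13]=13·125854638+1256328866=2892439160  T[19][14]=14·8408778+125854638=243577530
row 20: T[20][10]=10·477297033785+1144614626805=5917584964655  T[20][11]=11·129413217791+477297033785=1900842429486  T[20][12]=12·23466951300+129413217791=411016633391  T[20][13]=13·2892439160+23466951300=61068660380  T[20][14]=14·243577530+2892439160=6302524580
row 21: T[21][11]=11·1900842429486+5917584964655=26826851689001  T[21][12]=12·411016633391+1900842429486=6833042030178  T[21][13]=13·61068660380+411016633391=1204909218331  T[21][14]=14·6302524580+61068660380=149304004500
row 22: T[22][12]=12·6833042030178+26826851689001=108823356051137  T[22][13]=13·1204909218331+6833042030178=22496861868481  T[22][14]=14·149304004500+1204909218331=3295165281331
Read S(22,12) = 108823356051137, S(22,13) = 22496861868481, S(22,14) = 3295165281331.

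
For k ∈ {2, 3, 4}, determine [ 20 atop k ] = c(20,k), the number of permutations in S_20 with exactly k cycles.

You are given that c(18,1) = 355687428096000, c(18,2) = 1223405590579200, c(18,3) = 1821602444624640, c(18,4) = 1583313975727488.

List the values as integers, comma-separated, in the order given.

431565146817638400, 668609730341153280, 610116075740491776

i=19: T(19,1)=0+18·355687428096000=6402373705728000 | T(19,2)=355687428096000+18·1223405590579200=22376988058521600 | T(19,3)=1223405590579200+18·1821602444624640=34012249593822720 | T(19,4)=1821602444624640+18·1583313975727488=30321254007719424
i=20: T(20,2)=6402373705728000+19·22376988058521600=431565146817638400 | T(20,3)=22376988058521600+19·34012249593822720=668609730341153280 | T(20,4)=34012249593822720+19·30321254007719424=610116075740491776
Read c(20,2) = 431565146817638400, c(20,3) = 668609730341153280, c(20,4) = 610116075740491776.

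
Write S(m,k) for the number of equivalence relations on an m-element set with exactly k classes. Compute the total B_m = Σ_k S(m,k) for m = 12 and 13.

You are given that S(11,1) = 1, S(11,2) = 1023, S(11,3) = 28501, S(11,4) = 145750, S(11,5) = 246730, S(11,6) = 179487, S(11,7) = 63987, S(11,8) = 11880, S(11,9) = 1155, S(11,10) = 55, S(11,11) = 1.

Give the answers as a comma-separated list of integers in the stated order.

row 12: T[12][1]=1·1+0=1  T[12][2]=2·1023+1=2047  T[12][3]=3·28501+1023=86526  T[12][4]=4·145750+28501=611501  T[12][5]=5·246730+145750=1379400  T[12][6]=6·179487+246730=1323652  T[12][7]=7·63987+179487=627396  T[12][8]=8·11880+63987=159027  T[12][9]=9·1155+11880=22275  T[12][10]=10·55+1155=1705  T[12][11]=11·1+55=66  T[12][12]=12·0+1=1
row 13: T[13][1]=1·1+0=1  T[13][2]=2·2047+1=4095  T[13][3]=3·86526+2047=261625  T[13][4]=4·611501+86526=2532530  T[13][5]=5·1379400+611501=7508501  T[13][6]=6·1323652+1379400=9321312  T[13][7]=7·627396+1323652=5715424  T[13][8]=8·159027+627396=1899612  T[13][9]=9·22275+159027=359502  T[13][10]=10·1705+22275=39325  T[13][11]=11·66+1705=2431  T[13][12]=12·1+66=78  T[13][13]=13·0+1=1
B_12 = ΣS(12,k) = 1+2047+86526+611501+1379400+1323652+627396+159027+22275+1705+66+1 = 4213597
B_13 = ΣS(13,k) = 1+4095+261625+2532530+7508501+9321312+5715424+1899612+359502+39325+2431+78+1 = 27644437

4213597, 27644437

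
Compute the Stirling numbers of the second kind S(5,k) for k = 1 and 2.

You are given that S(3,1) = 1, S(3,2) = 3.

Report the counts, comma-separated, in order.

row 4: T[4][1]=1·1+0=1  T[4][2]=2·3+1=7
row 5: T[5][1]=1·1+0=1  T[5][2]=2·7+1=15
Read S(5,1) = 1, S(5,2) = 15.

1, 15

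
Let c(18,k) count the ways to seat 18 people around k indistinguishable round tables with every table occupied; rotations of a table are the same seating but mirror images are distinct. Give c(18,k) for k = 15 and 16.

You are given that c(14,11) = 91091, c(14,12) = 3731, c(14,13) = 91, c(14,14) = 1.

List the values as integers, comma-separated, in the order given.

468180, 10812

[15] T[15,12]:14*3731+91091=143325 · T[15,13]:14*91+3731=5005 · T[15,14]:14*1+91=105 · T[15,15]:14*0+1=1
[16] T[16,13]:15*5005+143325=218400 · T[16,14]:15*105+5005=6580 · T[16,15]:15*1+105=120 · T[16,16]:15*0+1=1
[17] T[17,14]:16*6580+218400=323680 · T[17,15]:16*120+6580=8500 · T[17,16]:16*1+120=136
[18] T[18,15]:17*8500+323680=468180 · T[18,16]:17*136+8500=10812
Read c(18,15) = 468180, c(18,16) = 10812.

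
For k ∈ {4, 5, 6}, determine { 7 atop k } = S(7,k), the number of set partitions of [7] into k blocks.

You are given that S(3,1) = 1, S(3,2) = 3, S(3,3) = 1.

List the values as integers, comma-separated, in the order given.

350, 140, 21

[4] T[4,1]:1*1+0=1 · T[4,2]:2*3+1=7 · T[4,3]:3*1+3=6 · T[4,4]:4*0+1=1
[5] T[5,2]:2*7+1=15 · T[5,3]:3*6+7=25 · T[5,4]:4*1+6=10 · T[5,5]:5*0+1=1
[6] T[6,3]:3*25+15=90 · T[6,4]:4*10+25=65 · T[6,5]:5*1+10=15 · T[6,6]:6*0+1=1
[7] T[7,4]:4*65+90=350 · T[7,5]:5*15+65=140 · T[7,6]:6*1+15=21
Read S(7,4) = 350, S(7,5) = 140, S(7,6) = 21.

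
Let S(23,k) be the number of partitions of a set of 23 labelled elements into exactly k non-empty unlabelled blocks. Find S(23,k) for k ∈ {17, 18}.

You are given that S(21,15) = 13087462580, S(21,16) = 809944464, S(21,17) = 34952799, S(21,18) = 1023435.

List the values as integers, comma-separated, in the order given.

49916988803, 2364885369

@22  (22,16):809944464·16+13087462580→26046574004, (22,17):34952799·17+809944464→1404142047, (22,18):1023435·18+34952799→53374629
@23  (23,17):1404142047·17+26046574004→49916988803, (23,18):53374629·18+1404142047→2364885369
Read S(23,17) = 49916988803, S(23,18) = 2364885369.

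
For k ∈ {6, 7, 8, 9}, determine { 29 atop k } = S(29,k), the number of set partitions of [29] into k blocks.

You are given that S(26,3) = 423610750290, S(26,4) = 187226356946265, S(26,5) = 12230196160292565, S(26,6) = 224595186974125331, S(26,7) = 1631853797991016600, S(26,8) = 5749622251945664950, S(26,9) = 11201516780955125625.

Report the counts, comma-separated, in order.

49628317055962639176, 588469772213874823272, 3224318613979279184316, 9452962848327254398506

row 27: T[27][4]=4·187226356946265+423610750290=749329038535350  T[27][5]=5·12230196160292565+187226356946265=61338207158409090  T[27][6]=6·224595186974125331+12230196160292565=1359801318005044551  T[27][7]=7·1631853797991016600+224595186974125331=11647571772911241531  T[27][8]=8·5749622251945664950+1631853797991016600=47628831813556336200  T[27][9]=9·11201516780955125625+5749622251945664950=106563273280541795575
row 28: T[28][5]=5·61338207158409090+749329038535350=307440364830580800  T[28][6]=6·1359801318005044551+61338207158409090=8220146115188676396  T[28][7]=7·11647571772911241531+1359801318005044551=82892803728383735268  T[28][8]=8·47628831813556336200+11647571772911241531=392678226281361931131  T[28][9]=9·106563273280541795575+47628831813556336200=1006698291338432496375
row 29: T[29][6]=6·8220146115188676396+307440364830580800=49628317055962639176  T[29][7]=7·82892803728383735268+8220146115188676396=588469772213874823272  T[29][8]=8·392678226281361931131+82892803728383735268=3224318613979279184316  T[29][9]=9·1006698291338432496375+392678226281361931131=9452962848327254398506
Read S(29,6) = 49628317055962639176, S(29,7) = 588469772213874823272, S(29,8) = 3224318613979279184316, S(29,9) = 9452962848327254398506.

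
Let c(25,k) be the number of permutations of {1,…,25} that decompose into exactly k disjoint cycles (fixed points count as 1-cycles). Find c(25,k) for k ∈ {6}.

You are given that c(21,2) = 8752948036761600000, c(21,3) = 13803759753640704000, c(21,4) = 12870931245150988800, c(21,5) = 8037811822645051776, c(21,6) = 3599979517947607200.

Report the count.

[22] T[22,3]:21*13803759753640704000+8752948036761600000=298631902863216384000 · T[22,4]:21*12870931245150988800+13803759753640704000=284093315901811468800 · T[22,5]:21*8037811822645051776+12870931245150988800=181664979520697076096 · T[22,6]:21*3599979517947607200+8037811822645051776=83637381699544802976
[23] T[23,4]:22*284093315901811468800+298631902863216384000=6548684852703068697600 · T[23,5]:22*181664979520697076096+284093315901811468800=4280722865357147142912 · T[23,6]:22*83637381699544802976+181664979520697076096=2021687376910682741568
[24] T[24,5]:23*4280722865357147142912+6548684852703068697600=105005310755917452984576 · T[24,6]:23*2021687376910682741568+4280722865357147142912=50779532534302850198976
[25] T[25,6]:24*50779532534302850198976+105005310755917452984576=1323714091579185857760000
Read c(25,6) = 1323714091579185857760000.

1323714091579185857760000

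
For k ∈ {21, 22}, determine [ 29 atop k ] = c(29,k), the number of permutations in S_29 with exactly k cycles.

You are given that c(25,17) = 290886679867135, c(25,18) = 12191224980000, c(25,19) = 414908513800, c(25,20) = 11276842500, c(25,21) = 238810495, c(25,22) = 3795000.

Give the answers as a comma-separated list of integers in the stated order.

4285624815406935, 123268226851770

@26  (26,18):12191224980000·25+290886679867135→595667304367135, (26,19):414908513800·25+12191224980000→22563937825000, (26,20):11276842500·25+414908513800→696829576300, (26,21):238810495·25+11276842500→17247104875, (26,22):3795000·25+238810495→333685495
@27  (27,19):22563937825000·26+595667304367135→1182329687817135, (27,20):696829576300·26+22563937825000→40681506808800, (27,21):17247104875·26+696829576300→1145254303050, (27,22):333685495·26+17247104875→25922927745
@28  (28,20):40681506808800·27+1182329687817135→2280730371654735, (28,21):1145254303050·27+40681506808800→71603372991150, (28,22):25922927745·27+1145254303050→1845173352165
@29  (29,21):71603372991150·28+2280730371654735→4285624815406935, (29,22):1845173352165·28+71603372991150→123268226851770
Read c(29,21) = 4285624815406935, c(29,22) = 123268226851770.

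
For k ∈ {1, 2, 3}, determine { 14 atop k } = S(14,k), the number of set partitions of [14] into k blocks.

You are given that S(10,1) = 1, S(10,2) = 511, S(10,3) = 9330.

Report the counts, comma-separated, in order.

1, 8191, 788970

[11] T[11,1]:1*1+0=1 · T[11,2]:2*511+1=1023 · T[11,3]:3*9330+511=28501
[12] T[12,1]:1*1+0=1 · T[12,2]:2*1023+1=2047 · T[12,3]:3*28501+1023=86526
[13] T[13,1]:1*1+0=1 · T[13,2]:2*2047+1=4095 · T[13,3]:3*86526+2047=261625
[14] T[14,1]:1*1+0=1 · T[14,2]:2*4095+1=8191 · T[14,3]:3*261625+4095=788970
Read S(14,1) = 1, S(14,2) = 8191, S(14,3) = 788970.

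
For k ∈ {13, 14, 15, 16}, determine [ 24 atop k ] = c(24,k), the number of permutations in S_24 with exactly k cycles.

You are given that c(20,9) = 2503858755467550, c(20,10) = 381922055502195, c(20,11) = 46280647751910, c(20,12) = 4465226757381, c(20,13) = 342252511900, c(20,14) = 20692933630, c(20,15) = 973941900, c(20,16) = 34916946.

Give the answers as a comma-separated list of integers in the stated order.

413356714301314056, 34701806448704206, 2406046038644556, 137272511800831

i=21: T(21,10)=2503858755467550+20·381922055502195=10142299865511450 | T(21,11)=381922055502195+20·46280647751910=1307535010540395 | T(21,12)=46280647751910+20·4465226757381=135585182899530 | T(21,13)=4465226757381+20·342252511900=11310276995381 | T(21,14)=342252511900+20·20692933630=756111184500 | T(21,15)=20692933630+20·973941900=40171771630 | T(21,16)=973941900+20·34916946=1672280820
i=22: T(22,11)=10142299865511450+21·1307535010540395=37600535086859745 | T(22,12)=1307535010540395+21·135585182899530=4154823851430525 | T(22,13)=135585182899530+21·11310276995381=373100999802531 | T(22,14)=11310276995381+21·756111184500=27188611869881 | T(22,15)=756111184500+21·40171771630=1599718388730 | T(22,16)=40171771630+21·1672280820=75289668850
i=23: T(23,12)=37600535086859745+22·4154823851430525=129006659818331295 | T(23,13)=4154823851430525+22·373100999802531=12363045847086207 | T(23,14)=373100999802531+22·27188611869881=971250460939913 | T(23,15)=27188611869881+22·1599718388730=62382416421941 | T(23,16)=1599718388730+22·75289668850=3256091103430
i=24: T(24,13)=129006659818331295+23·12363045847086207=413356714301314056 | T(24,14)=12363045847086207+23·971250460939913=34701806448704206 | T(24,15)=971250460939913+23·62382416421941=2406046038644556 | T(24,16)=62382416421941+23·3256091103430=137272511800831
Read c(24,13) = 413356714301314056, c(24,14) = 34701806448704206, c(24,15) = 2406046038644556, c(24,16) = 137272511800831.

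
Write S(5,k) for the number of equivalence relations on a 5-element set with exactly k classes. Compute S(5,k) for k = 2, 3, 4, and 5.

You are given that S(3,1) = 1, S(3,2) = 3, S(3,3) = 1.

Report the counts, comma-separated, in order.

row 4: T[4][1]=1·1+0=1  T[4][2]=2·3+1=7  T[4][3]=3·1+3=6  T[4][4]=4·0+1=1
row 5: T[5][2]=2·7+1=15  T[5][3]=3·6+7=25  T[5][4]=4·1+6=10  T[5][5]=5·0+1=1
Read S(5,2) = 15, S(5,3) = 25, S(5,4) = 10, S(5,5) = 1.

15, 25, 10, 1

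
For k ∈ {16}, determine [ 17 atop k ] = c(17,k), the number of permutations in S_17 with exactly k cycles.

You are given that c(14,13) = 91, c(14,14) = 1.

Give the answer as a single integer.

136

[15] T[15,14]:14*1+91=105 · T[15,15]:14*0+1=1
[16] T[16,15]:15*1+105=120 · T[16,16]:15*0+1=1
[17] T[17,16]:16*1+120=136
Read c(17,16) = 136.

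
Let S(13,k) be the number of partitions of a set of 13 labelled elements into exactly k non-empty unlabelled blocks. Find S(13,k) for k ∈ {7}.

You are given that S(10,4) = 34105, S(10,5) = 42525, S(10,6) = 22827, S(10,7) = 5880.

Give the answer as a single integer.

row 11: T[11][5]=5·42525+34105=246730  T[11][6]=6·22827+42525=179487  T[11][7]=7·5880+22827=63987
row 12: T[12][6]=6·179487+246730=1323652  T[12][7]=7·63987+179487=627396
row 13: T[13][7]=7·627396+1323652=5715424
Read S(13,7) = 5715424.

5715424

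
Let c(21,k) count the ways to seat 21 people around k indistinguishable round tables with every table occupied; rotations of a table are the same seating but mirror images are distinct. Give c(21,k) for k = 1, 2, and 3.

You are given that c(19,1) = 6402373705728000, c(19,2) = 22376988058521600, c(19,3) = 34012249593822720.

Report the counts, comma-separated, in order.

[20] T[20,1]:19*6402373705728000+0=121645100408832000 · T[20,2]:19*22376988058521600+6402373705728000=431565146817638400 · T[20,3]:19*34012249593822720+22376988058521600=668609730341153280
[21] T[21,1]:20*121645100408832000+0=2432902008176640000 · T[21,2]:20*431565146817638400+121645100408832000=8752948036761600000 · T[21,3]:20*668609730341153280+431565146817638400=13803759753640704000
Read c(21,1) = 2432902008176640000, c(21,2) = 8752948036761600000, c(21,3) = 13803759753640704000.

2432902008176640000, 8752948036761600000, 13803759753640704000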